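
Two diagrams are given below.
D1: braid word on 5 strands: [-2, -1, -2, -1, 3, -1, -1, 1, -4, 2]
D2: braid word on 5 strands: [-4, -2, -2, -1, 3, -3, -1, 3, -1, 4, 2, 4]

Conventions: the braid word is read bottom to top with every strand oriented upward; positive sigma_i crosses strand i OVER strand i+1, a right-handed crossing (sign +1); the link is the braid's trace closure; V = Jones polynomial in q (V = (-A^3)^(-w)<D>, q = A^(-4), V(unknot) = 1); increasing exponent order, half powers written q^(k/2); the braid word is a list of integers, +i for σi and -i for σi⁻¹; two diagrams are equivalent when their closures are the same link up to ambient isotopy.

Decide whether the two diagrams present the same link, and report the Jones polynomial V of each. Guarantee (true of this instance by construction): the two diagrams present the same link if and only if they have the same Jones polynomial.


equivalent: yes
V(D1) = -q^-4 + q^-3 + q^-1  (w -4, c 10, <D> = A^-8 + 1 - A^4)
V(D2) = -q^-4 + q^-3 + q^-1  [12 crossings, <D> = A^-2 + A^6 - A^10, w = -2]
key observation: from 10 to 12 crossings by R-moves: one link, two diagrams


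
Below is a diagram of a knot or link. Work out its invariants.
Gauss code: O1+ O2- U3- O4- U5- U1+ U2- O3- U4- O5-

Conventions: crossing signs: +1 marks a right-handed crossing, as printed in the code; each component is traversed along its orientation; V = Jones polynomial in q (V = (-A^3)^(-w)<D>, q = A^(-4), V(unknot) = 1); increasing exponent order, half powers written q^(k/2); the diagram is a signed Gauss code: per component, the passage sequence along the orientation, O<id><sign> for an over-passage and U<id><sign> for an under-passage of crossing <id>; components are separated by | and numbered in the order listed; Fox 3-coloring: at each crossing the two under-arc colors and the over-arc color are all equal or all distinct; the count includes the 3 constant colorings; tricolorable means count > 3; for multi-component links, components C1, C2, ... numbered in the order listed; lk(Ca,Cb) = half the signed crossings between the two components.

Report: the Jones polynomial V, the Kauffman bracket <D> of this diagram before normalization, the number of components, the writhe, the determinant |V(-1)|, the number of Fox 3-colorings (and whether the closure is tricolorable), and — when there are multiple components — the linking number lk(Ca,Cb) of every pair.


V = -q^-4 + q^-3 + q^-1
<D> = -A^-5 - A^3 + A^7 (w = -3)
1 component over 5 crossings, w = -3
9 Fox colorings among 3^5, |V(-1)| = 3: tricolorable
why: w = -3 (over 5 crossings) is diagram-only; (-A^3)^(3) removes it from V


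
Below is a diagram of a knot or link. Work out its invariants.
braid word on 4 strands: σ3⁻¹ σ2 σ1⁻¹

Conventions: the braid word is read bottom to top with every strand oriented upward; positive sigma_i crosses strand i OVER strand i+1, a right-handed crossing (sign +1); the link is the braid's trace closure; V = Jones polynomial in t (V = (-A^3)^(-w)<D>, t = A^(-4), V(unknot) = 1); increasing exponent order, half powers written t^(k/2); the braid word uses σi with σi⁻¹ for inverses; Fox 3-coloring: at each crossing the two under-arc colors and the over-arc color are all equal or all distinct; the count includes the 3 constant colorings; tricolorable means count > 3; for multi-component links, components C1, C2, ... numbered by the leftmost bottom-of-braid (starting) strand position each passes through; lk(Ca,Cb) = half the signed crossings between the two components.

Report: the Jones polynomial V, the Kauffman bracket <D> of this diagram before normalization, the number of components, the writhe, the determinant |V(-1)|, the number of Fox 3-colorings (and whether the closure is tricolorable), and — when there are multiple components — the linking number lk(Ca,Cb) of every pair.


V = 1
<D> = -A^-3 (w = -1)
1 component over 3 crossings, w = -1
3 Fox colorings among 3^3, |V(-1)| = 1: not tricolorable
why: det 1 = |V(-1)|; not divisible by 3, so not tricolorable


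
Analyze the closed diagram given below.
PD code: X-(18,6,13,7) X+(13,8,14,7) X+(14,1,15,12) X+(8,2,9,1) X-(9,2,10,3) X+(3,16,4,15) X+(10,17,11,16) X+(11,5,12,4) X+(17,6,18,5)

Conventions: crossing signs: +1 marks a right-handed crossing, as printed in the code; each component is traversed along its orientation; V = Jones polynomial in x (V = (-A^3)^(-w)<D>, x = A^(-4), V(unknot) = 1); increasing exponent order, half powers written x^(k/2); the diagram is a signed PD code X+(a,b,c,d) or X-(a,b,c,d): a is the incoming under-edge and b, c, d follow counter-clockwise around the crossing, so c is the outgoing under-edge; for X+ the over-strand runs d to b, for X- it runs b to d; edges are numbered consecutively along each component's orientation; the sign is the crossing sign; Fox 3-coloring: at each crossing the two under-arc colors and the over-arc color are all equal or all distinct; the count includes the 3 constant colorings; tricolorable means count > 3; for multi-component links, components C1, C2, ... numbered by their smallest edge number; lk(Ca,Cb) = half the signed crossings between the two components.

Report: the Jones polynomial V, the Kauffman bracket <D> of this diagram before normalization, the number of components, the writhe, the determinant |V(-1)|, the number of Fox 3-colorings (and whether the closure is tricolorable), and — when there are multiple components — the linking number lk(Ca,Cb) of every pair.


Jones polynomial: V(x) = -x^(3/2) - x^(7/2) + x^(9/2) - x^(11/2)
<D> = A^-7 - A^-3 + A + A^9; writhe +5
components 2, writhe +5 (9 crossings)
linking number lk(C1,C2) = +2
3-colorings: 3 of 3^9, det 4 — not tricolorable
note: summing lk over 1 pair gives +2


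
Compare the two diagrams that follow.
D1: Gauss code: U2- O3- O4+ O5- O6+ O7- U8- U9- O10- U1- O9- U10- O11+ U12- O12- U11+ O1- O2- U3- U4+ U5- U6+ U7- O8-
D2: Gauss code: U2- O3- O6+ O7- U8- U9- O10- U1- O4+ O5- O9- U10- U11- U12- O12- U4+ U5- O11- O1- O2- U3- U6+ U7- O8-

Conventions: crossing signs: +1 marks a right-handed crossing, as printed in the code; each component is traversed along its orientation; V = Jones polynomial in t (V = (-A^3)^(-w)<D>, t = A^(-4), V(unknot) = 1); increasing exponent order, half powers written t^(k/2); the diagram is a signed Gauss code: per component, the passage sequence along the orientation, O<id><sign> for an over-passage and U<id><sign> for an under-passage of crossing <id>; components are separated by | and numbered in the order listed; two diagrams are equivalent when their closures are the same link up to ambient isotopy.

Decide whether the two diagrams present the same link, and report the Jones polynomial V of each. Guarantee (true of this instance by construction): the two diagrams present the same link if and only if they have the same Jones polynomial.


same link: yes
V(D1) = t^-8 - 2t^-7 + t^-6 - 2t^-5 + 2t^-4 + t^-2  [12 crossings, <D> = A^-10 + 2A^-2 - 2A^2 + A^6 - 2A^10 + A^14, w = -6]
V(D2) = t^-8 - 2t^-7 + t^-6 - 2t^-5 + 2t^-4 + t^-2  [12 crossings, <D> = A^-16 + 2A^-8 - 2A^-4 + 1 - 2A^4 + A^8, w = -8]
insight: all 2 diagrams share one V(t), hence one class


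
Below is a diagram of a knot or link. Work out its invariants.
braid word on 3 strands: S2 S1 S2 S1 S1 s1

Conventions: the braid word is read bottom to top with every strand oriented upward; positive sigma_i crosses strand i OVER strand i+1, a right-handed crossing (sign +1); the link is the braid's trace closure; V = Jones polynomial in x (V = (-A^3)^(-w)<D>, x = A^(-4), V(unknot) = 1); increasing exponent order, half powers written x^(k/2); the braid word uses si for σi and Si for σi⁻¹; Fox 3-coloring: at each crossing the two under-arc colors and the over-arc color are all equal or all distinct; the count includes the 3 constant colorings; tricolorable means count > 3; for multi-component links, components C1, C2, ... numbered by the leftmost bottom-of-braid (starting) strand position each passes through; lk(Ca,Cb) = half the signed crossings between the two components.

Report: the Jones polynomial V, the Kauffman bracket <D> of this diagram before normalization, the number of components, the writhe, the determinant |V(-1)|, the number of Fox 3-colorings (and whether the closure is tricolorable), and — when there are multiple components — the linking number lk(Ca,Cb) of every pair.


V(x) = -x^-4 + x^-3 + x^-1
bracket: A^-8 + 1 - A^4, w = -4
1 component, writhe -4, over 6 crossings
det 3, colorings 9 of 3^6 — tricolorable
observation: the word shrinks to σ2⁻¹ σ1⁻¹ σ2⁻¹ σ1⁻¹ after cancelling


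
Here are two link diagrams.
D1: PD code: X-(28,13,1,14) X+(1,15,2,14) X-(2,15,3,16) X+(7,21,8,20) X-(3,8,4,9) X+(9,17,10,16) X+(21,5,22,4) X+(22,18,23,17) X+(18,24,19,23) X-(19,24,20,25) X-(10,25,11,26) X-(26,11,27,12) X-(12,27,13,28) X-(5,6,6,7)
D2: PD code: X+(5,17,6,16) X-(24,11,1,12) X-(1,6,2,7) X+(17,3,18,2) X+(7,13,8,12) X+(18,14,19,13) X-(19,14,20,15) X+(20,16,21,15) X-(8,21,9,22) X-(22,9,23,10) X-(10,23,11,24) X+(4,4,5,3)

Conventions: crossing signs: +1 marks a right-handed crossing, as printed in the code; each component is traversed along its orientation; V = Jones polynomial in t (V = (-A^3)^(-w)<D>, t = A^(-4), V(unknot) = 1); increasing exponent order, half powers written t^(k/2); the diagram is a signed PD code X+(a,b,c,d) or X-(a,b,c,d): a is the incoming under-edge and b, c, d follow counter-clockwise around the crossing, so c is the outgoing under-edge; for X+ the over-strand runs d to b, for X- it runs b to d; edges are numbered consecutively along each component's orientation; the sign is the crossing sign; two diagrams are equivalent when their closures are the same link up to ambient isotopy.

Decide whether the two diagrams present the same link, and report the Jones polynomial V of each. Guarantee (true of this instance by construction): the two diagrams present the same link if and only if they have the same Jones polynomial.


equivalent: yes
D1 (bracket A^-10 - A^-6 + 2A^-2 - 2A^2 + 2A^6 - 2A^10 + A^14; 14 crossings at w = -2): V = t^-5 - 2t^-4 + 2t^-3 - 2t^-2 + 2t^-1 - 1 + t
D2 (bracket A^-4 - 1 + 2A^4 - 2A^8 + 2A^12 - 2A^16 + A^20; 12 crossings at w = 0): V = t^-5 - 2t^-4 + 2t^-3 - 2t^-2 + 2t^-1 - 1 + t
key observation: from 14 to 12 crossings by R-moves: one link, two diagrams


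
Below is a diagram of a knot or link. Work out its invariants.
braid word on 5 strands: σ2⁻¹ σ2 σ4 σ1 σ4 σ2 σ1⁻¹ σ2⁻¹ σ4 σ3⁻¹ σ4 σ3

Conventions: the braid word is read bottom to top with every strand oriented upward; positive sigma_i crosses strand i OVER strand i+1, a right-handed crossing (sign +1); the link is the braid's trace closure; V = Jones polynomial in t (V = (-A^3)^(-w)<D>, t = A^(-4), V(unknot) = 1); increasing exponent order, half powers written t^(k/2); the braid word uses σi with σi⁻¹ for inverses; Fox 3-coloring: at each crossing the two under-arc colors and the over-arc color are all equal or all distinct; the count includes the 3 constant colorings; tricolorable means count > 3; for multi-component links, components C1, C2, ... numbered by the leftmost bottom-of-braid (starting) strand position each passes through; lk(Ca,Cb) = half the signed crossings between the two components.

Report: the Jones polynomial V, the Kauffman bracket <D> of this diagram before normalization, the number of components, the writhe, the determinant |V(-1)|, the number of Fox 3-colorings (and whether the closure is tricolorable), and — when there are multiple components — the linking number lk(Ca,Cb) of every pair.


Jones polynomial: V(t) = t + t^3 - t^4
<D> = -A^-4 + 1 + A^8; writhe +4
components 1, writhe +4 (12 crossings)
3-colorings: 9 of 3^12, det 3 — tricolorable
note: w = +4 shifts under R1 moves; the (-A^3)^(-4) factor cancels that in V


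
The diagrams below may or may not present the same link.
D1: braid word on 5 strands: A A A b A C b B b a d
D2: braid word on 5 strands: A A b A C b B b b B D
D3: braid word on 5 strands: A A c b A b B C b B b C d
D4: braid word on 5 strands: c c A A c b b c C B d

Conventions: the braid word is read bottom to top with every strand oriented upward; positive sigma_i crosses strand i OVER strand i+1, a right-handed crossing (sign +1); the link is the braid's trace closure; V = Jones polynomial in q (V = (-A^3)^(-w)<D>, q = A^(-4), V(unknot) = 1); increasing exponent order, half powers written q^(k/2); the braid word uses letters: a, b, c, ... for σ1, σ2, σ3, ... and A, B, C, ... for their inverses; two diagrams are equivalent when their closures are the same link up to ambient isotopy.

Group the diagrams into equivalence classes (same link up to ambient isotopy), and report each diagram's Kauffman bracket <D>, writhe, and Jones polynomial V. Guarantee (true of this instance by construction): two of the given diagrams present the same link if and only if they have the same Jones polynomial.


equivalence classes: {D1, D2, D3} | {D4}
D1 (bracket A^-9 - A^-5 + 2A^-1 - A^3 + 2A^7 - A^11; 11 crossings at w = -1): V = q^(-7/2) - 2q^(-5/2) + q^(-3/2) - 2q^(-1/2) + q^(1/2) - q^(3/2)
V(D2) = q^(-7/2) - 2q^(-5/2) + q^(-3/2) - 2q^(-1/2) + q^(1/2) - q^(3/2)  [11 crossings, <D> = A^-15 - A^-11 + 2A^-7 - A^-3 + 2A - A^5, w = -3]
V(D3) = q^(-7/2) - 2q^(-5/2) + q^(-3/2) - 2q^(-1/2) + q^(1/2) - q^(3/2)  [13 crossings, <D> = A^-9 - A^-5 + 2A^-1 - A^3 + 2A^7 - A^11, w = -1]
V(D4) = -q^(-3/2) - 2q^(1/2) + q^(3/2) - q^(5/2) + q^(7/2)  (w +3, c 11, <D> = -A^-5 + A^-1 - A^3 + 2A^7 + A^15)
key observation: V(q) takes 2 values over 4 diagrams, fixing the grouping


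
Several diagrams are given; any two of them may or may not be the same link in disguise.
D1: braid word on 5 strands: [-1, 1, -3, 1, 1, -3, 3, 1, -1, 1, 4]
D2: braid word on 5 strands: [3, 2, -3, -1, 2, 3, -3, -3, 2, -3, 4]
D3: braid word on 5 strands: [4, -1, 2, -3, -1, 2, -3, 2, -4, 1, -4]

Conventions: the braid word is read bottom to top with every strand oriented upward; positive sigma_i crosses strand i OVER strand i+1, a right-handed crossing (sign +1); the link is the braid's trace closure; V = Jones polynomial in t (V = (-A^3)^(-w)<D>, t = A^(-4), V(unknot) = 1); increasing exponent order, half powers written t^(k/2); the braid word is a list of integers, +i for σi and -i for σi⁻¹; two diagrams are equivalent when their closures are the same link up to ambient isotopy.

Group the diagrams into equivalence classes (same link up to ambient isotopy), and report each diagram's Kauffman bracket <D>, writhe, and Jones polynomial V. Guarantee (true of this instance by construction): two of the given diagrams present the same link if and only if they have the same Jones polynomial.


equivalence classes: {D1} | {D2, D3}
D1 (bracket -A^-9 + A^-1 + A^3 + A^7; 11 crossings at w = +3): V = -t^(1/2) - t^(3/2) - t^(5/2) + t^(9/2)
V(D2) = -t^(-3/2) + t^(-1/2) - 2t^(1/2) + t^(3/2) - 2t^(5/2) + t^(7/2)  (w +1, c 11, <D> = -A^-11 + 2A^-7 - A^-3 + 2A - A^5 + A^9)
V(D3) = -t^(-3/2) + t^(-1/2) - 2t^(1/2) + t^(3/2) - 2t^(5/2) + t^(7/2)  [11 crossings, <D> = -A^-17 + 2A^-13 - A^-9 + 2A^-5 - A^-1 + A^3, w = -1]
key observation: 2 classes among 3 diagrams; unequal V(t) rules out equality


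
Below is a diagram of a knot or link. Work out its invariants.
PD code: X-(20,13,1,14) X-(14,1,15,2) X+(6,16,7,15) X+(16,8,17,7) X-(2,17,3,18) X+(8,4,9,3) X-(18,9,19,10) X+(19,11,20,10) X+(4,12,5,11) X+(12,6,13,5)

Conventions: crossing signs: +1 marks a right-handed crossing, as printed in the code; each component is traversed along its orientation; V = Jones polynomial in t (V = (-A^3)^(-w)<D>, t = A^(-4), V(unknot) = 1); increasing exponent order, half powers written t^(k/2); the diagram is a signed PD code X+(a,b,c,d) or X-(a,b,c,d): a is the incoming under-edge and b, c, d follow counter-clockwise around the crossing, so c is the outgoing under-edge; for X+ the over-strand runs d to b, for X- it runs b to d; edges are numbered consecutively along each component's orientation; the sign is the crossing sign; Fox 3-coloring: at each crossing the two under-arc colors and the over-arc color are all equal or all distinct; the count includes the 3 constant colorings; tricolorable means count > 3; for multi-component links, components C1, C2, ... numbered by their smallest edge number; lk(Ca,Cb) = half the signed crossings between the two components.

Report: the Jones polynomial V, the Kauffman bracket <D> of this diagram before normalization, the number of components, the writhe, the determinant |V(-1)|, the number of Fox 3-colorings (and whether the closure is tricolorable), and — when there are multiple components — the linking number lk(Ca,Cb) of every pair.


V = -t^-2 + 2t^-1 - 3 + 5t - 4t^2 + 5t^3 - 4t^4 + 2t^5 - t^6
<D> = -A^-18 + 2A^-14 - 4A^-10 + 5A^-6 - 4A^-2 + 5A^2 - 3A^6 + 2A^10 - A^14 (w = +2)
1 component over 10 crossings, w = +2
9 Fox colorings among 3^10, |V(-1)| = 27: tricolorable
why: V spans 8 powers of t: at least 8 crossings in any diagram


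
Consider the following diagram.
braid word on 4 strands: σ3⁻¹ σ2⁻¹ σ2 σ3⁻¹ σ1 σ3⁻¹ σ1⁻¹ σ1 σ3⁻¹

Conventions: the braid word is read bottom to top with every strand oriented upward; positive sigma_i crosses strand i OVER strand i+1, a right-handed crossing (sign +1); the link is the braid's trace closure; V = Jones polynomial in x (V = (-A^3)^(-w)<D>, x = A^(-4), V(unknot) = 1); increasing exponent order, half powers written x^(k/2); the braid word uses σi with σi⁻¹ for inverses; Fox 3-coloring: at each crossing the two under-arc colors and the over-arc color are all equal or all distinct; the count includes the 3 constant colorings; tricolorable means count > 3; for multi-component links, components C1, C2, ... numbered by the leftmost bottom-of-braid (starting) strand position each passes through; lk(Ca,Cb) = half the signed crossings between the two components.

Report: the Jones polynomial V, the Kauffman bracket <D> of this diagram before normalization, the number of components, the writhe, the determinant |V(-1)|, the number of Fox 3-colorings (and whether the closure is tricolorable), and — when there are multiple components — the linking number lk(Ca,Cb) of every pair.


V(x) = x^-6 + x^-3 + x^-2 + x^-1
bracket: -A^-5 - A^-1 - A^3 - A^15, w = -3
3 components, writhe -3, over 9 crossings
lk(C1,C2) = 0
linking number lk(C1,C3) = 0
lk(C2,C3): -2
det 0, colorings 9 of 3^9 — tricolorable
observation: span 5 respects span(V) <= c + mu - 1 = 11 for this 3-component diagram


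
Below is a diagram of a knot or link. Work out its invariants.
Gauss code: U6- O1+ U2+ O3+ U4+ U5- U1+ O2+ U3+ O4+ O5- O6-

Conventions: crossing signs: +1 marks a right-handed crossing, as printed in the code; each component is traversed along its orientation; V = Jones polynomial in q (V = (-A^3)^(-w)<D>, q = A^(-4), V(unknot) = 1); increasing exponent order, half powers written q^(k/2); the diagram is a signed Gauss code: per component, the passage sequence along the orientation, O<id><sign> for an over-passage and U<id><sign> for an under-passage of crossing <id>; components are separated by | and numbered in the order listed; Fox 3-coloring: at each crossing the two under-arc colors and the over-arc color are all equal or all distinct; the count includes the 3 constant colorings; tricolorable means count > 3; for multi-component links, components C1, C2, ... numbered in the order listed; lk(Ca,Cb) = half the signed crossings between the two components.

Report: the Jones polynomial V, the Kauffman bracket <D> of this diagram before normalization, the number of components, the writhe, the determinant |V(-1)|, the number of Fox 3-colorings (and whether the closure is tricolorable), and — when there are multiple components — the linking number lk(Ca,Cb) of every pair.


V(q) = q + q^3 - q^4
bracket: -A^-10 + A^-6 + A^2, w = +2
1 component, writhe +2, over 6 crossings
det 3, colorings 9 of 3^6 — tricolorable
observation: det 3 = |V(-1)|; divisible by 3, so tricolorable


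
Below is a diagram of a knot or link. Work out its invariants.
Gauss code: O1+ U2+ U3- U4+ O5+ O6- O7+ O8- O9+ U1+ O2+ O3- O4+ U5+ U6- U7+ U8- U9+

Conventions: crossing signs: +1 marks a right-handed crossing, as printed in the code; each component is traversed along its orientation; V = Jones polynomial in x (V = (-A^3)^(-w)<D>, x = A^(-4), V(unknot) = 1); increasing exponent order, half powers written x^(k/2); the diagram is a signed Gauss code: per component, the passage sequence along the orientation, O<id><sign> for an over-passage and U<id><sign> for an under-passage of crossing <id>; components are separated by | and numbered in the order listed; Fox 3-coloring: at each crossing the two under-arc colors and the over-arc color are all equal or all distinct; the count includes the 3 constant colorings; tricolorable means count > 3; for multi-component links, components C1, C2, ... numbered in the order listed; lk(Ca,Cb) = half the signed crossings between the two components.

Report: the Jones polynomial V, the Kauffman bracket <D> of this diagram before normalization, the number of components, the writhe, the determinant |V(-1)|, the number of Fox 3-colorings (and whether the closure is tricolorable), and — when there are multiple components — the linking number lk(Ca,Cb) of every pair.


V = x + x^3 - x^4
<D> = A^-7 - A^-3 - A^5 (w = +3)
1 component over 9 crossings, w = +3
9 Fox colorings among 3^9, |V(-1)| = 3: tricolorable
why: the span of V is 3, forcing >= 3 crossings in any diagram


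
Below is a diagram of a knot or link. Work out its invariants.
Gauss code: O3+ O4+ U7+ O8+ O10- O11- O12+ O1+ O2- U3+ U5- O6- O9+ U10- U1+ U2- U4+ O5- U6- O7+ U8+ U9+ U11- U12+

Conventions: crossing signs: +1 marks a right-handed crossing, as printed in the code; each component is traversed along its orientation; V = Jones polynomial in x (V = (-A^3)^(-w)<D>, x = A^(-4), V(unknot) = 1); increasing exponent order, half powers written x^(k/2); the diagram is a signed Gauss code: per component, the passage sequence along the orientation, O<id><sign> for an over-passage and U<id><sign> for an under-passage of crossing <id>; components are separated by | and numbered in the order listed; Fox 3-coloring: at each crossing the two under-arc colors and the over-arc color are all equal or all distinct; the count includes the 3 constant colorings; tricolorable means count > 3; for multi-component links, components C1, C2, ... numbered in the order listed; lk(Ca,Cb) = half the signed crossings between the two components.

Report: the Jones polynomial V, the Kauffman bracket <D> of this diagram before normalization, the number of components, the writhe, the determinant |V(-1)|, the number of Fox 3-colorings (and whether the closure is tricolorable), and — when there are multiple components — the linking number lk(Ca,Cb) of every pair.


V = -x^-1 + 2 - x + 2x^2 - x^3 + x^4 - x^5
<D> = -A^-14 + A^-10 - A^-6 + 2A^-2 - A^2 + 2A^6 - A^10 (w = +2)
1 component over 12 crossings, w = +2
9 Fox colorings among 3^12, |V(-1)| = 9: tricolorable
why: w = +2 (over 12 crossings) is diagram-only; (-A^3)^(-2) removes it from V


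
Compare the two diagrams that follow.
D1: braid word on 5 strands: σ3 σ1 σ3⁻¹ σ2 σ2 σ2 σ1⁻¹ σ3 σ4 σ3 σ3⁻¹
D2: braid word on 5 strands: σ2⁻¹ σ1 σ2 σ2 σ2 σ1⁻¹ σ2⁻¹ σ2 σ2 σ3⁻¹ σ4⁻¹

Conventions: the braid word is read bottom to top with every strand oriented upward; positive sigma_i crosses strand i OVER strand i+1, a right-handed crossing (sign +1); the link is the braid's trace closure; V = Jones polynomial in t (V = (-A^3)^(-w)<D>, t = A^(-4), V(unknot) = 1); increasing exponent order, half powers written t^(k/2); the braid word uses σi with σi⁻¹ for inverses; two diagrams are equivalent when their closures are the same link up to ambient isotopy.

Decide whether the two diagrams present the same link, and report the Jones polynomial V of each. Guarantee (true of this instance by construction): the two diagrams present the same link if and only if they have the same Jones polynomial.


equivalent: yes
V(D1) = -t^(1/2) - t^(3/2) - t^(5/2) + t^(9/2)  (w +5, c 11, <D> = -A^-3 + A^5 + A^9 + A^13)
D2 (bracket -A^-15 + A^-7 + A^-3 + A; 11 crossings at w = +1): V = -t^(1/2) - t^(3/2) - t^(5/2) + t^(9/2)
why: all 2 diagrams share one V(t), hence one class


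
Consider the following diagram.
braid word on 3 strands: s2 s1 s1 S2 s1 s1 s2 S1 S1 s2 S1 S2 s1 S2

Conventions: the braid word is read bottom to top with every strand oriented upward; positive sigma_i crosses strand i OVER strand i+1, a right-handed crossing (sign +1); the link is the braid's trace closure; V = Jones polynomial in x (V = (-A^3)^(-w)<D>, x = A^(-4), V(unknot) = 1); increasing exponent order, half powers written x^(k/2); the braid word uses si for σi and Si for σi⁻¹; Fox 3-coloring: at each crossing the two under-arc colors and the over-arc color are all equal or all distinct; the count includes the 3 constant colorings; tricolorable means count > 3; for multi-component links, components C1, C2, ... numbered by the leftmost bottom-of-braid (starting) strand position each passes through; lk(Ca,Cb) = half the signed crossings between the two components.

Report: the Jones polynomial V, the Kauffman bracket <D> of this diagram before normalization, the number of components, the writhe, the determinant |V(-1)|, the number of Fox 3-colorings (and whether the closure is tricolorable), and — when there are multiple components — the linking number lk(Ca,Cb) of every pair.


Jones polynomial: V(x) = x^-3 - 2x^-2 + 3x^-1 - 4 + 6x - 6x^2 + 6x^3 - 5x^4 + 3x^5 - 2x^6 + x^7
<D> = A^-22 - 2A^-18 + 3A^-14 - 5A^-10 + 6A^-6 - 6A^-2 + 6A^2 - 4A^6 + 3A^10 - 2A^14 + A^18; writhe +2
components 1, writhe +2 (14 crossings)
3-colorings: 9 of 3^14, det 39 — tricolorable
note: |V(-1)| = 39: so tricolorable, since 3 divides 39


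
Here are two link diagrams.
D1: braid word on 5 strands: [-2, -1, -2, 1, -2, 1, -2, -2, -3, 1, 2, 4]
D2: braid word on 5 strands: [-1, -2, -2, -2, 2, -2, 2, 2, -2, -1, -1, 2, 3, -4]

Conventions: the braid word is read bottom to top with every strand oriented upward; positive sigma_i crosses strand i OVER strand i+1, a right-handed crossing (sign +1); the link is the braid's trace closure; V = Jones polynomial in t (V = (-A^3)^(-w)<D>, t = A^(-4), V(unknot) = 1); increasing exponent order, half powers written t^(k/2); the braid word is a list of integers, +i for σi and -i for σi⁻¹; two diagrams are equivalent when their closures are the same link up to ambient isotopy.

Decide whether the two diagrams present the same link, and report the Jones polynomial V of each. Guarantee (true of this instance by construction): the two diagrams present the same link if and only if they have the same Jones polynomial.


equivalent: no
V(D1) = t^-5 - 2t^-4 + 2t^-3 - 2t^-2 + 2t^-1 - 1 + t  (w -2, c 12, <D> = A^-10 - A^-6 + 2A^-2 - 2A^2 + 2A^6 - 2A^10 + A^14)
D2 (bracket A^-8 - A^-4 + 2 - A^4 + A^8 - A^12; 14 crossings at w = -4): V = -t^-6 + t^-5 - t^-4 + 2t^-3 - t^-2 + t^-1
why: V(t) takes 2 values over 2 diagrams, fixing the grouping


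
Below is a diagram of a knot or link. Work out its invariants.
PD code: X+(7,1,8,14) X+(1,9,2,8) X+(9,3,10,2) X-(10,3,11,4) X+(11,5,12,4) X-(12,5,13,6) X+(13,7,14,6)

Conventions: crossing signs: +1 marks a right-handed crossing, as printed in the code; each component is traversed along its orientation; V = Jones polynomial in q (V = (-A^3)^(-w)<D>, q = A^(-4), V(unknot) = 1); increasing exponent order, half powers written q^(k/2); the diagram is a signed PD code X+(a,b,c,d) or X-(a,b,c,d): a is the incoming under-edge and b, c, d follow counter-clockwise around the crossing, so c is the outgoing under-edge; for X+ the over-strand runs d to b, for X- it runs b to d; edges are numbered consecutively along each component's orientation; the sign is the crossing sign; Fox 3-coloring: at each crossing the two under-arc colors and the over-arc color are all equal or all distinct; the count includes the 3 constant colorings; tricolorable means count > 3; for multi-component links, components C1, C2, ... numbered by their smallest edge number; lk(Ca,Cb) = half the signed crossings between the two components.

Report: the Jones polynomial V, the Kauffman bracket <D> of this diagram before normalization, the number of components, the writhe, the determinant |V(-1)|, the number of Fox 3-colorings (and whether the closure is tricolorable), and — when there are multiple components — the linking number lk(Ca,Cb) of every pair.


V = q + q^3 - q^4
<D> = A^-7 - A^-3 - A^5 (w = +3)
1 component over 7 crossings, w = +3
9 Fox colorings among 3^7, |V(-1)| = 3: tricolorable
why: w = +3 (over 7 crossings) is diagram-only; (-A^3)^(-3) removes it from V


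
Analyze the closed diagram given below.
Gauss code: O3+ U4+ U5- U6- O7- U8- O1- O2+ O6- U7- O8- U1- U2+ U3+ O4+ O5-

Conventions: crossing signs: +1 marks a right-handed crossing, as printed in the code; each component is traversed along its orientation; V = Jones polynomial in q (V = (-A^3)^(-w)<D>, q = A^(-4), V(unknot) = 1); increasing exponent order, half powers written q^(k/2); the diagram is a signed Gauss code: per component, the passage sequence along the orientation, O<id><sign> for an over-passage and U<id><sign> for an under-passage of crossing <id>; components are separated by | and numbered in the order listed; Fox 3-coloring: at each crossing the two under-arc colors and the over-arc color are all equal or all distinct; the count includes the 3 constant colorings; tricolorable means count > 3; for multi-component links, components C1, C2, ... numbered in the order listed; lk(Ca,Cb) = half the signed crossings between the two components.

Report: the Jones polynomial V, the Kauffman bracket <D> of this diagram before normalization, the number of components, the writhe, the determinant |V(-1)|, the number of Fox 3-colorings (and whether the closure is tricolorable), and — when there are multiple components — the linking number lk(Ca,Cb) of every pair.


V(q) = -q^-4 + q^-3 + q^-1
bracket: A^-2 + A^6 - A^10, w = -2
1 component, writhe -2, over 8 crossings
det 3, colorings 9 of 3^8 — tricolorable
observation: V spans 3 powers of q: at least 3 crossings in any diagram


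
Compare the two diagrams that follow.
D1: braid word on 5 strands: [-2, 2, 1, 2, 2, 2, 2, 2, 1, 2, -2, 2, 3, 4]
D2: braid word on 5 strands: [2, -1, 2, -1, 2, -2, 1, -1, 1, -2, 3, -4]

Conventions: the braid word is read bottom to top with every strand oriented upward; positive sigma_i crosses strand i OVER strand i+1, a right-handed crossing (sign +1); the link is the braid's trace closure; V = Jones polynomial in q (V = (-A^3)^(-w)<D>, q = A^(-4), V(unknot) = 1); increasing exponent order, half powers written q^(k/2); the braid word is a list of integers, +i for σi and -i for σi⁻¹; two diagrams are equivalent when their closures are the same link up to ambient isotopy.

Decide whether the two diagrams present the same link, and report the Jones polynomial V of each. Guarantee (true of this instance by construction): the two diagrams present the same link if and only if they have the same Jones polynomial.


same link: no
V(D1) = q^3 + q^5 - q^6 + q^7 - q^8 + q^9 - q^10  [14 crossings, <D> = -A^-10 + A^-6 - A^-2 + A^2 - A^6 + A^10 + A^18, w = +10]
D2 (bracket 1; 12 crossings at w = 0): V = 1
note: 2 classes among 2 diagrams; unequal V(q) rules out equality


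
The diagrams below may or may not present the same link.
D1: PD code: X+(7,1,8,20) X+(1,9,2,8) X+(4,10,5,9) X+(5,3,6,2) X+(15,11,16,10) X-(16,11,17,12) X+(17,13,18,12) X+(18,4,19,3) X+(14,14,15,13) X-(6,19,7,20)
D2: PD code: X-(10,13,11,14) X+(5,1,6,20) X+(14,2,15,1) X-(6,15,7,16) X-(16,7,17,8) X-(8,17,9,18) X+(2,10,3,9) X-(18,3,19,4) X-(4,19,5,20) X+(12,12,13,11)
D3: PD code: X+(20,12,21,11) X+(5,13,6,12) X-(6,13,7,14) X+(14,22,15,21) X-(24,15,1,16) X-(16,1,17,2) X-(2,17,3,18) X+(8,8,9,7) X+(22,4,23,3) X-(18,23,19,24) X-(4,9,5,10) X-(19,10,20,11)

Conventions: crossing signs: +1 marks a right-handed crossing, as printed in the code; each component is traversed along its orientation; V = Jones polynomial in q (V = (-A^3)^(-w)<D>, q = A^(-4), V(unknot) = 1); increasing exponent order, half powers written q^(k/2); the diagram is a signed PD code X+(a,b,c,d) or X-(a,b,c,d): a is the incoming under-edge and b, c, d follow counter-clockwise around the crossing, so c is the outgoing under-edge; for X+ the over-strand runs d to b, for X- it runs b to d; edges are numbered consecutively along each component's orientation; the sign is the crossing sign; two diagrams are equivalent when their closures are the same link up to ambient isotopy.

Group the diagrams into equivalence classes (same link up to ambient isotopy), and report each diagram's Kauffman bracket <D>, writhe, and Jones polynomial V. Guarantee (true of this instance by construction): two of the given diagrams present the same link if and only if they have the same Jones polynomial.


grouping into links: {D1} | {D2, D3}
V(D1) = q + q^3 - q^4  (w +6, c 10, <D> = -A^2 + A^6 + A^14)
D2 (bracket A^-10 - A^-6 + 2A^-2 - 2A^2 + 2A^6 - 2A^10 + A^14; 10 crossings at w = -2): V = q^-5 - 2q^-4 + 2q^-3 - 2q^-2 + 2q^-1 - 1 + q
D3 (bracket A^-10 - A^-6 + 2A^-2 - 2A^2 + 2A^6 - 2A^10 + A^14; 12 crossings at w = -2): V = q^-5 - 2q^-4 + 2q^-3 - 2q^-2 + 2q^-1 - 1 + q
why: 2 values of V(q) split the 3 diagrams


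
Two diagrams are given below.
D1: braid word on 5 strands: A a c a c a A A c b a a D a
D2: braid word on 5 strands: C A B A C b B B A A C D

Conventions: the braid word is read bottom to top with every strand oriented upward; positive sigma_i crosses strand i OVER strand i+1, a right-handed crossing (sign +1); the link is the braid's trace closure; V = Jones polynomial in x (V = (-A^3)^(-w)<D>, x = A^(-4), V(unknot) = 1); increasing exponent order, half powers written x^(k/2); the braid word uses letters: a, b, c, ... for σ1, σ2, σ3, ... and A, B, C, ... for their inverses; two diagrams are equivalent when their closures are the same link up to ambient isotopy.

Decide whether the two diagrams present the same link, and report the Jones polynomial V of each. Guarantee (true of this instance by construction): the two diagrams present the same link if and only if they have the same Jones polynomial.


equivalent: no
D1 (bracket A^-14 - 2A^-10 + A^-6 - 2A^-2 + 2A^2 + A^10; 14 crossings at w = +6): V = x^2 + 2x^4 - 2x^5 + x^6 - 2x^7 + x^8
D2 (bracket A^-18 + A^-10 - A^-6 + A^-2 - A^2 + A^6 - A^10; 12 crossings at w = -10): V = -x^-10 + x^-9 - x^-8 + x^-7 - x^-6 + x^-5 + x^-3
key observation: comparing 2 Jones polynomials yields 2 groups


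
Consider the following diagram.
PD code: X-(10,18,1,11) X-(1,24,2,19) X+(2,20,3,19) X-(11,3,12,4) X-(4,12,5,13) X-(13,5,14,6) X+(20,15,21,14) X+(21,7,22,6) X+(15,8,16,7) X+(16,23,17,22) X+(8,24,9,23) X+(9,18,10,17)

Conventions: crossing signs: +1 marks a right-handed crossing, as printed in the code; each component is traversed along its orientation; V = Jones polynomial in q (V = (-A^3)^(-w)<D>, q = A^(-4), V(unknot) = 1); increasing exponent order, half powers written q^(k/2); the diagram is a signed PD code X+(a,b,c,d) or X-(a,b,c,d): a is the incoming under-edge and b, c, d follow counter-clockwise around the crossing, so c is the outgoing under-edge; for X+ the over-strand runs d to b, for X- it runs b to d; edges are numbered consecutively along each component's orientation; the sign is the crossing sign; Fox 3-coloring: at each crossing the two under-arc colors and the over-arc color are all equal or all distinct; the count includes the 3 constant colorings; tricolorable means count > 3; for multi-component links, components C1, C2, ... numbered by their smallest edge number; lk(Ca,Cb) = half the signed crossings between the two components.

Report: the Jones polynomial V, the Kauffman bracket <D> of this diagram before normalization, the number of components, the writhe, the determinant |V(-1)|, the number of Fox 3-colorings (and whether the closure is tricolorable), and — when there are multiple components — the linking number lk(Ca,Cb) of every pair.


V(q) = 2 + q^2 + q^4
bracket: A^-10 + A^-2 + 2A^6, w = +2
3 components, writhe +2, over 12 crossings
lk(C1,C2) = -1
linking number lk(C1,C3) = +1
lk(C2,C3): +1
det 4, colorings 3 of 3^12 — not tricolorable
observation: det 4 = |V(-1)|; not divisible by 3, so not tricolorable


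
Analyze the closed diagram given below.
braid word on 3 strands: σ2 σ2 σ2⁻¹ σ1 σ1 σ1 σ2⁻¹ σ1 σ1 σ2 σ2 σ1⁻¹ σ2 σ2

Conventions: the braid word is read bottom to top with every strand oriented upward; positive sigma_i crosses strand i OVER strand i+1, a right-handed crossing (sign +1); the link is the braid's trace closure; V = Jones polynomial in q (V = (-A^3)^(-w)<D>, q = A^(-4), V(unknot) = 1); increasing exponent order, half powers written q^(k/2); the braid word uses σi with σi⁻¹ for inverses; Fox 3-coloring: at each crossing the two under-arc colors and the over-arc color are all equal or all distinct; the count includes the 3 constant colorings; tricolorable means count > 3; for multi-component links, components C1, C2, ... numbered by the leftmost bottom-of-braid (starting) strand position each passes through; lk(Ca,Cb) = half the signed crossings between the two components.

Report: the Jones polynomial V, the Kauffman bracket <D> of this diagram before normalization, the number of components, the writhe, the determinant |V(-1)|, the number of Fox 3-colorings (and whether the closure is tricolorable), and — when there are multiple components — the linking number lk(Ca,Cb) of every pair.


Jones polynomial: V(q) = 2q^3 - 4q^4 + 9q^5 - 12q^6 + 15q^7 - 17q^8 + 15q^9 - 12q^10 + 8q^11 - 4q^12 + q^13
<D> = A^-28 - 4A^-24 + 8A^-20 - 12A^-16 + 15A^-12 - 17A^-8 + 15A^-4 - 12 + 9A^4 - 4A^8 + 2A^12; writhe +8
components 1, writhe +8 (14 crossings)
3-colorings: 9 of 3^14, det 99 — tricolorable
note: w = +8 (over 14 crossings) is diagram-only; (-A^3)^(-8) removes it from V


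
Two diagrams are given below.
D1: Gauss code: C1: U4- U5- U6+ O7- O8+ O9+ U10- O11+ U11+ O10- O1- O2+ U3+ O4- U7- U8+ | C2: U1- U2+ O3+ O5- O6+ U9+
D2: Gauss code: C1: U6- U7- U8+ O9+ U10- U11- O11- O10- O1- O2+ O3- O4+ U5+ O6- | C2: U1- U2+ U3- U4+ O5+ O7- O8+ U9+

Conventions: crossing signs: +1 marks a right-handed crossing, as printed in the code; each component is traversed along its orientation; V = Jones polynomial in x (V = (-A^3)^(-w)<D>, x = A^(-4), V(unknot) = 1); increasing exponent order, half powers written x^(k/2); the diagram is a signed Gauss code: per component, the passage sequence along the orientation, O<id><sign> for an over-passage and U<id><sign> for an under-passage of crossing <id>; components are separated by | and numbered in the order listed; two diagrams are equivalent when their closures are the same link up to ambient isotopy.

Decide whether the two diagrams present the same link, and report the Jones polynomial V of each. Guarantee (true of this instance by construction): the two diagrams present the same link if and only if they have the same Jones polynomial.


equivalent: yes
D1 (bracket A^-7 + A; 11 crossings at w = +1): V = -x^(1/2) - x^(5/2)
V(D2) = -x^(1/2) - x^(5/2)  [11 crossings, <D> = A^-13 + A^-5, w = -1]
observation: Reidemeister moves carry D1 (11 crossings) to D2 (11)


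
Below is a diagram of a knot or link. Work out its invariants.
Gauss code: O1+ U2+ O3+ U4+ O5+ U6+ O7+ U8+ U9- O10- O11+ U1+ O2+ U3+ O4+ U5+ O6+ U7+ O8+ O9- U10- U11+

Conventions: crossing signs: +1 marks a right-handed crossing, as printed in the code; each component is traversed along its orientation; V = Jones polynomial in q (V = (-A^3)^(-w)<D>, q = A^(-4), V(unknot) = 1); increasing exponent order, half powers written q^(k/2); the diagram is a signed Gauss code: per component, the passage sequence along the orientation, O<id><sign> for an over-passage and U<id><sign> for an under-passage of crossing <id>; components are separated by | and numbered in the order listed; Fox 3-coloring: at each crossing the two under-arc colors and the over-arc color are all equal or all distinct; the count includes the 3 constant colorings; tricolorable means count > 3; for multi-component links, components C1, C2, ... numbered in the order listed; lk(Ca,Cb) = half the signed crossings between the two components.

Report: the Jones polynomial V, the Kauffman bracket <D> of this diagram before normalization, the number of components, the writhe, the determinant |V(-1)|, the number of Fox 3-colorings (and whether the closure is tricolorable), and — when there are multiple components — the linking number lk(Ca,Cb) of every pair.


V(q) = q^3 + q^5 - q^6 + q^7 - q^8 + q^9 - q^10
bracket: A^-19 - A^-15 + A^-11 - A^-7 + A^-3 - A - A^9, w = +7
1 component, writhe +7, over 11 crossings
det 7, colorings 3 of 3^11 — not tricolorable
observation: det 7 = |V(-1)|; not divisible by 3, so not tricolorable
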